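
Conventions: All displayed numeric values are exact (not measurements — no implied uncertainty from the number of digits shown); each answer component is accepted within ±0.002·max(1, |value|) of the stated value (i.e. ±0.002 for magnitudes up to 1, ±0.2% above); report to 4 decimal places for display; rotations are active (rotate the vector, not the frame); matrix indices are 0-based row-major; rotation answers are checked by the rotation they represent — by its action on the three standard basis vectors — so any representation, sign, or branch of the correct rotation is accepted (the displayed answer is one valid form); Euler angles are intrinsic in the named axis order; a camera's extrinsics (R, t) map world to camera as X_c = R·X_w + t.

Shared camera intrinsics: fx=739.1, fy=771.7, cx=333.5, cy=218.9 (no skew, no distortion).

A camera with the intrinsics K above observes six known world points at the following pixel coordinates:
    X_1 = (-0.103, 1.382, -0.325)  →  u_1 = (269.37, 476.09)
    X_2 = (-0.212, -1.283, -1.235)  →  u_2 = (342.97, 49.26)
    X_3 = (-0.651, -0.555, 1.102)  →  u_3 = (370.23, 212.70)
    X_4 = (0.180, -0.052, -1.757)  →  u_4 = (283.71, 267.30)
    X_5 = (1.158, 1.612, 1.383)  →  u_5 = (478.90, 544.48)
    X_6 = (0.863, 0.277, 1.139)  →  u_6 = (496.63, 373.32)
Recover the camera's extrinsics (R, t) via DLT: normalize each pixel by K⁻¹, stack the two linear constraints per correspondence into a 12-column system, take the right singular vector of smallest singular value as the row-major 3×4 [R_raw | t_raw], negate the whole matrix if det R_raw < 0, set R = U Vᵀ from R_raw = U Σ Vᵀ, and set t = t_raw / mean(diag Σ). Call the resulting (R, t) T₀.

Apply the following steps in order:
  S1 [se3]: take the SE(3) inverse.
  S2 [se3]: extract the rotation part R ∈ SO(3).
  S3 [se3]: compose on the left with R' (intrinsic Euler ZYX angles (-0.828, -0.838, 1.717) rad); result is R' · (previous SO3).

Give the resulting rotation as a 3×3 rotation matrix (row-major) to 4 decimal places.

source (pnp_recover): camera pose = R=[0.8504 -0.3552 0.3882; 0.3189 0.9347 0.1568; -0.4186 -0.0096 0.9081], t=(0.2600, 0.5000, 5.3900)
after S1 (invert_se3): R=[0.8504 0.3189 -0.4186; -0.3552 0.9347 -0.0096; 0.3882 0.1568 0.9081], t=(1.8756, -0.3235, -5.0742)
after S2 (rot_of_se3): [0.8504 0.3189 -0.4186; -0.3552 0.9347 -0.0096; 0.3882 0.1568 0.9081]
after S3 (compose_so3): [0.3451 -0.5237 -0.7789; -0.8671 0.1396 -0.4781; 0.3591 0.8404 -0.4060]

rotation (matrix) = ((0.3451, -0.5237, -0.7789), (-0.8671, 0.1396, -0.4781), (0.3591, 0.8404, -0.4060))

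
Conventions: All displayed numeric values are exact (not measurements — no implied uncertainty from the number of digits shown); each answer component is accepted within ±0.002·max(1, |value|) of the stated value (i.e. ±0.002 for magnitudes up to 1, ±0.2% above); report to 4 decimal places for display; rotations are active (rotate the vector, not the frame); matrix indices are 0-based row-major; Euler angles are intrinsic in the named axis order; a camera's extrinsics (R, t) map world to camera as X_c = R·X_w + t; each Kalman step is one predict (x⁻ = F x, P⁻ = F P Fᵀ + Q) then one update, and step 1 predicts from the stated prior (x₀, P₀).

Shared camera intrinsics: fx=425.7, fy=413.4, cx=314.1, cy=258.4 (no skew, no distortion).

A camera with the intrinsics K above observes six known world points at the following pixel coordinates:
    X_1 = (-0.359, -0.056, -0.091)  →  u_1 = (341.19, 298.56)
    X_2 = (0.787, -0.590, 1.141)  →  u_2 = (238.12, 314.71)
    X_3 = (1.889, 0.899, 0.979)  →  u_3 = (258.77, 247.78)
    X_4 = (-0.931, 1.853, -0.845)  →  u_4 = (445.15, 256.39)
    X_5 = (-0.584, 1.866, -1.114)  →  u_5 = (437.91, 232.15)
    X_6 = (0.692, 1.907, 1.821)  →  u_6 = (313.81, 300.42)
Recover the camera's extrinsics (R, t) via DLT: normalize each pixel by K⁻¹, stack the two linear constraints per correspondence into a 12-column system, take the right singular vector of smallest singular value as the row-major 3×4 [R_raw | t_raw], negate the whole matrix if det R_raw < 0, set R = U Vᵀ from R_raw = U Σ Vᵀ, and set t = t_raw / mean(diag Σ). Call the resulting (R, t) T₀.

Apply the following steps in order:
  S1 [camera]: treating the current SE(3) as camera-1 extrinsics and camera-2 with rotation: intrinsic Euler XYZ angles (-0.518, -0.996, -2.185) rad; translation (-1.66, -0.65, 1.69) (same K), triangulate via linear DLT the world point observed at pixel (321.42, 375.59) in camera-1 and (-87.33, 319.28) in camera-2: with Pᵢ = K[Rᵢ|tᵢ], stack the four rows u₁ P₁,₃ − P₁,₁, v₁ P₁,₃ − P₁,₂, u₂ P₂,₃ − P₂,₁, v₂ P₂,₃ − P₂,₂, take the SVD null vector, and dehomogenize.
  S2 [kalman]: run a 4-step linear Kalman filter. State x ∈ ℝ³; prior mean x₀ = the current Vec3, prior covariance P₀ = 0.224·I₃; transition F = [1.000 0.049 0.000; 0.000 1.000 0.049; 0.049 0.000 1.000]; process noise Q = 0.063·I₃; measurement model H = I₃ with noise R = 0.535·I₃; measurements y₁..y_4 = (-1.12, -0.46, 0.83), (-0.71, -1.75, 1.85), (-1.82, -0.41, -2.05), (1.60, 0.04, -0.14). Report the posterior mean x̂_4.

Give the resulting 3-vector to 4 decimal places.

result = (-0.3711, -0.2253, 0.2383)

source (pnp_recover): camera pose = R=[-0.7061 0.5746 -0.4137; -0.6242 -0.2294 0.7468; 0.3342 0.7856 0.5207], t=(0.1400, 0.4401, 6.4816)
after S1 (triangulate): (-0.6986, 0.4350, 1.8216)
after S2 (kf_track): (-0.3711, -0.2253, 0.2383)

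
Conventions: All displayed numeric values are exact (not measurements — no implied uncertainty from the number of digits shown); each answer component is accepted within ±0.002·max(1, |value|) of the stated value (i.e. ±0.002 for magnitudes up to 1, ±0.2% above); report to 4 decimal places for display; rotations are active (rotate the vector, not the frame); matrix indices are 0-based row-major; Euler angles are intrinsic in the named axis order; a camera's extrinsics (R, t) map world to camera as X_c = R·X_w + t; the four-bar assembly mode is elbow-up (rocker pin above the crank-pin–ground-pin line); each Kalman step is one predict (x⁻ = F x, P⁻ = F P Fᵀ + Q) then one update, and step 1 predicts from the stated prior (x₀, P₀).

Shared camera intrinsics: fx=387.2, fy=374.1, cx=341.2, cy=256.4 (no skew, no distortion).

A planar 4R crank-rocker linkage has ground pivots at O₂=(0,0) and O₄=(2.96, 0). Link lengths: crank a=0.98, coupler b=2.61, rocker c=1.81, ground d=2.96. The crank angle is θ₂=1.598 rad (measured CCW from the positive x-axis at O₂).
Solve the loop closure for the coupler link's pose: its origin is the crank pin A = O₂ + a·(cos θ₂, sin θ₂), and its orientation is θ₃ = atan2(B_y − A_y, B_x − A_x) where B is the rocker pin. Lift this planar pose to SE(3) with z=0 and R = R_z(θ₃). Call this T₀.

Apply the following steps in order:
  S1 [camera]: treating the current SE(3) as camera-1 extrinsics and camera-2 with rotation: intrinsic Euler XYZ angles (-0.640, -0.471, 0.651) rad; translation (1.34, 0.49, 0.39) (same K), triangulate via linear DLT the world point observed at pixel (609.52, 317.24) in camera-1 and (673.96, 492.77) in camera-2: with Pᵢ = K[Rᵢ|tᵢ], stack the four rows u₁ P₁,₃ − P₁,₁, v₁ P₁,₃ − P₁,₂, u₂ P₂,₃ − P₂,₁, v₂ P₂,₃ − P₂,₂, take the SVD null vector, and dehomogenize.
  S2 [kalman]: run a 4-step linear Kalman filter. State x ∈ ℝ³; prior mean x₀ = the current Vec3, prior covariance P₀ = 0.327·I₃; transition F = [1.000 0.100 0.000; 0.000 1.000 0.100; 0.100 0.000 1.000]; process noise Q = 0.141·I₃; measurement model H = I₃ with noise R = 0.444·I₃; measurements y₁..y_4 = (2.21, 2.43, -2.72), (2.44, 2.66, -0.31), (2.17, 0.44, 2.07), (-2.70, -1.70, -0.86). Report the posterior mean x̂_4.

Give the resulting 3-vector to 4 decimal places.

result = (0.0378, -0.1838, 0.0504)

source (fourbar_fk): coupler pose = R=[0.9564 -0.2922 0.0000; 0.2922 0.9564 0.0000; 0.0000 0.0000 1.0000], t=(-0.0267, 0.9796, 0.0000)
after S1 (triangulate): (0.7564, -1.0119, 1.4321)
after S2 (kf_track): (0.0378, -0.1838, 0.0504)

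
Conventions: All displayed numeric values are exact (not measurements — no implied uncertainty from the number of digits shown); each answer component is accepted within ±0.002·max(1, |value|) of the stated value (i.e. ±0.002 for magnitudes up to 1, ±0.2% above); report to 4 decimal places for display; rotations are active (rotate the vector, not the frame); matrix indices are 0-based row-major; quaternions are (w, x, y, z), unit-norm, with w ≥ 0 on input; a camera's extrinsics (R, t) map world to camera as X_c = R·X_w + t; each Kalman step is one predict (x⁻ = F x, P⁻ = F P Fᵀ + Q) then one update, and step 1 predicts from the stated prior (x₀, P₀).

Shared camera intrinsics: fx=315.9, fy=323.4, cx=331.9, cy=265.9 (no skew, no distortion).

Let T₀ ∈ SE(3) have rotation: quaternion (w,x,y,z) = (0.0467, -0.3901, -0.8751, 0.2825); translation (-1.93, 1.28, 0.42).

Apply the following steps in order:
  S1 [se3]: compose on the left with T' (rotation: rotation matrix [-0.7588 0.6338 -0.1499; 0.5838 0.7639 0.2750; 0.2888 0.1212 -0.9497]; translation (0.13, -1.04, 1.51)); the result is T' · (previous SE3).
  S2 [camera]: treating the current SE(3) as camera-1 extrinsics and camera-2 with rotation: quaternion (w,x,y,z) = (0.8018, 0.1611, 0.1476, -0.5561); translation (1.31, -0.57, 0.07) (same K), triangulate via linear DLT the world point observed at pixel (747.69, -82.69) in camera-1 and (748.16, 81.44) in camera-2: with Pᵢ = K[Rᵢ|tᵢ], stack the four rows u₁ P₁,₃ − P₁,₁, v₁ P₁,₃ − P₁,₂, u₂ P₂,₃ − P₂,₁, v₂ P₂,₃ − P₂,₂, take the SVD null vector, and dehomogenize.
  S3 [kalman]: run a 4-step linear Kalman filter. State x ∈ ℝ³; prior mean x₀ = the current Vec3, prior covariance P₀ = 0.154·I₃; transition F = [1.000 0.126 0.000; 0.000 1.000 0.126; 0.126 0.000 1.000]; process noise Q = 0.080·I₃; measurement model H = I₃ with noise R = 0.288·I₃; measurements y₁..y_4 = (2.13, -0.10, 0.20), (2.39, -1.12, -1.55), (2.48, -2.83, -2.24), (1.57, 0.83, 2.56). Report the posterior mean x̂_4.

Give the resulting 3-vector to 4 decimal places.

result = (1.6904, -0.4667, 0.6651)

after S1 (compose_se3): R=[0.9948 -0.0788 0.0643; 0.1001 0.6467 -0.7562; 0.0180 0.7587 0.6512], t=(2.3429, -1.0734, 0.7088)
after S2 (triangulate): (-0.3037, 0.2743, 1.0335)
after S3 (kf_track): (1.6904, -0.4667, 0.6651)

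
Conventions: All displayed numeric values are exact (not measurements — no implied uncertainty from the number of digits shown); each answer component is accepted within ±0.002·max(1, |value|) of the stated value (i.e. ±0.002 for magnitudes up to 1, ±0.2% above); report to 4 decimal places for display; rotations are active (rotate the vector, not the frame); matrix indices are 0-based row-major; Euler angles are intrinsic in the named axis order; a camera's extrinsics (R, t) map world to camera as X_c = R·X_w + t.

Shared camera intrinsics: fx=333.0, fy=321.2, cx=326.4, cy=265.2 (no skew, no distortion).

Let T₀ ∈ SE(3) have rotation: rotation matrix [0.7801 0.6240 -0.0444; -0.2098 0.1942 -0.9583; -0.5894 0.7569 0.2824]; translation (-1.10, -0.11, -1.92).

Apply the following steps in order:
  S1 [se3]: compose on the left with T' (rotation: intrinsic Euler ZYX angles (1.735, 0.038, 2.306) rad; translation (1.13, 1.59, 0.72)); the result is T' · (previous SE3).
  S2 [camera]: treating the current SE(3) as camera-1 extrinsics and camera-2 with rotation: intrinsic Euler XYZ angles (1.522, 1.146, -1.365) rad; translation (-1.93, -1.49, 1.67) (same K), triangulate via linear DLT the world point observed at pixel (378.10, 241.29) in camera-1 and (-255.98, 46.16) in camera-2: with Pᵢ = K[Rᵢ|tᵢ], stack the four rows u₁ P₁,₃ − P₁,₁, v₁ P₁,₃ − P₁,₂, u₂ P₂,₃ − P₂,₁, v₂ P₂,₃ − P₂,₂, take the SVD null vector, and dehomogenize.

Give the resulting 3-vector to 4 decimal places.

result = (-0.5671, -0.5856, -1.6072)

after S1 (compose_se3): R=[-0.6990 0.5826 -0.4146; 0.6836 0.7146 -0.1483; 0.2099 -0.3871 -0.8978], t=(-0.1755, 0.3059, 1.9672)
after S2 (triangulate): (-0.5671, -0.5856, -1.6072)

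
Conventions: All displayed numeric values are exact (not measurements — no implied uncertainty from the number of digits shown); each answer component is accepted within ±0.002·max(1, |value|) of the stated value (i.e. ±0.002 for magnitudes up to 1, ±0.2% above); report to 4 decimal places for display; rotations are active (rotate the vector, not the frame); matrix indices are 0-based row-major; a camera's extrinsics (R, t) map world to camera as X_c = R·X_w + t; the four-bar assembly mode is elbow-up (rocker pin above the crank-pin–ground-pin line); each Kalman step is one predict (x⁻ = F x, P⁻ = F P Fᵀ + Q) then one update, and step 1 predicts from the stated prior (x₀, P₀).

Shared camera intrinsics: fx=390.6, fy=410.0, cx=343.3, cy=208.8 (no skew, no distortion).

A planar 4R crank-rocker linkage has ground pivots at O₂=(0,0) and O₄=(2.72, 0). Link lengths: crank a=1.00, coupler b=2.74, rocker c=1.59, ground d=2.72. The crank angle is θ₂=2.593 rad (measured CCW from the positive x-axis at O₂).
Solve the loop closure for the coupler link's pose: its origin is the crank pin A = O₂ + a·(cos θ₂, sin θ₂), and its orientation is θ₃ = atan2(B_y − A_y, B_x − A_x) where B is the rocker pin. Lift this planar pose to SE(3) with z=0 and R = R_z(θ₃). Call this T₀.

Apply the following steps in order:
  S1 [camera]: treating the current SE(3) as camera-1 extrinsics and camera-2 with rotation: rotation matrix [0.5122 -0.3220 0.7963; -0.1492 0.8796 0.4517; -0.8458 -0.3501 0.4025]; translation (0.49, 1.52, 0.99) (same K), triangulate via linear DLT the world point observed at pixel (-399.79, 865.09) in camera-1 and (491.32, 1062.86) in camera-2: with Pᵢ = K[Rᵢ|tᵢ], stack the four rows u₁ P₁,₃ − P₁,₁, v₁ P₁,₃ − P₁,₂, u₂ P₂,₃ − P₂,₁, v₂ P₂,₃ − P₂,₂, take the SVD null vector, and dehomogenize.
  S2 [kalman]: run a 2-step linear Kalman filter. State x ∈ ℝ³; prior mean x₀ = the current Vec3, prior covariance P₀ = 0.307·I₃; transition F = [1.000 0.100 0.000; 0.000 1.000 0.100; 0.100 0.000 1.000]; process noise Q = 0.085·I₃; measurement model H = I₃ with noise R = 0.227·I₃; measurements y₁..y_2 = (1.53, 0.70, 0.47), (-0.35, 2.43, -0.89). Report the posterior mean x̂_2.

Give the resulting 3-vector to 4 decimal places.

result = (0.2557, 1.6563, -0.0887)

source (fourbar_fk): coupler pose = R=[0.9607 -0.2775 0.0000; 0.2775 0.9607 0.0000; 0.0000 0.0000 1.0000], t=(-0.8533, 0.5215, 0.0000)
after S1 (triangulate): (-0.5811, 1.1377, 0.9079)
after S2 (kf_track): (0.2557, 1.6563, -0.0887)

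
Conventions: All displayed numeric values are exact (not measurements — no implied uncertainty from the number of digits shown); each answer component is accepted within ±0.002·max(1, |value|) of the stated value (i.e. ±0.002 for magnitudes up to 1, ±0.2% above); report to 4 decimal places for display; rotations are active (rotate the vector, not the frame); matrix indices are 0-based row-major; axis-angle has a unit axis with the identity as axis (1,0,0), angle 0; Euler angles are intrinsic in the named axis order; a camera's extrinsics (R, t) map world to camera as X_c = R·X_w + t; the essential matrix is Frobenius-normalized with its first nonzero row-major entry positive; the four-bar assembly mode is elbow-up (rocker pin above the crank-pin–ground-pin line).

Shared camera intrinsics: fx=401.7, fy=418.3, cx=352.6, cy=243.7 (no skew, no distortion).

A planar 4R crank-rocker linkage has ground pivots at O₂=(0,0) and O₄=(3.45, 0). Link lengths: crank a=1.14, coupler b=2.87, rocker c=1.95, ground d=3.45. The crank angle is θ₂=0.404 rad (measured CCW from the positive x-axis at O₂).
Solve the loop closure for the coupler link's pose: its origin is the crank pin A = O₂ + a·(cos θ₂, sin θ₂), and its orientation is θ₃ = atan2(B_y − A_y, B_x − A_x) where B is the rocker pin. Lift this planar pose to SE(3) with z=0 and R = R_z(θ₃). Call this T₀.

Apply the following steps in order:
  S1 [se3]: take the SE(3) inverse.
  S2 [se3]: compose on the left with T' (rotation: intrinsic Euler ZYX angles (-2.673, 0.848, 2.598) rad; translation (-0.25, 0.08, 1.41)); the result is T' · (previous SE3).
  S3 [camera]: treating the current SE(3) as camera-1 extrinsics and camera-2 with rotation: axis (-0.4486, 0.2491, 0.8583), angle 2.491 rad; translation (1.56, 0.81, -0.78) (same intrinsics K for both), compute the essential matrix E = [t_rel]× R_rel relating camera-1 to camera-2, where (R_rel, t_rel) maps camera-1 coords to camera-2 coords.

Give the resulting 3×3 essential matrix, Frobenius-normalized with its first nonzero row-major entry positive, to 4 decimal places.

matrix = [0.5244 0.4551 -0.1320; -0.2889 0.2412 -0.3889; -0.2636 0.1852 -0.3222]

source (fourbar_fk): coupler pose = R=[0.8523 -0.5231 0.0000; 0.5231 0.8523 0.0000; 0.0000 0.0000 1.0000], t=(1.0482, 0.4481, 0.0000)
after S1 (invert_se3): R=[0.8523 0.5231 0.0000; -0.5231 0.8523 0.0000; 0.0000 0.0000 1.0000], t=(-1.1278, 0.1664, 0.0000)
after S2 (compose_se3): R=[-0.1197 -0.9331 0.3391; -0.5624 0.3452 0.7513; -0.8181 -0.1007 -0.5661], t=(0.2937, 0.5149, 2.3127)
after S3 (essential): [0.5244 0.4551 -0.1320; -0.2889 0.2412 -0.3889; -0.2636 0.1852 -0.3222]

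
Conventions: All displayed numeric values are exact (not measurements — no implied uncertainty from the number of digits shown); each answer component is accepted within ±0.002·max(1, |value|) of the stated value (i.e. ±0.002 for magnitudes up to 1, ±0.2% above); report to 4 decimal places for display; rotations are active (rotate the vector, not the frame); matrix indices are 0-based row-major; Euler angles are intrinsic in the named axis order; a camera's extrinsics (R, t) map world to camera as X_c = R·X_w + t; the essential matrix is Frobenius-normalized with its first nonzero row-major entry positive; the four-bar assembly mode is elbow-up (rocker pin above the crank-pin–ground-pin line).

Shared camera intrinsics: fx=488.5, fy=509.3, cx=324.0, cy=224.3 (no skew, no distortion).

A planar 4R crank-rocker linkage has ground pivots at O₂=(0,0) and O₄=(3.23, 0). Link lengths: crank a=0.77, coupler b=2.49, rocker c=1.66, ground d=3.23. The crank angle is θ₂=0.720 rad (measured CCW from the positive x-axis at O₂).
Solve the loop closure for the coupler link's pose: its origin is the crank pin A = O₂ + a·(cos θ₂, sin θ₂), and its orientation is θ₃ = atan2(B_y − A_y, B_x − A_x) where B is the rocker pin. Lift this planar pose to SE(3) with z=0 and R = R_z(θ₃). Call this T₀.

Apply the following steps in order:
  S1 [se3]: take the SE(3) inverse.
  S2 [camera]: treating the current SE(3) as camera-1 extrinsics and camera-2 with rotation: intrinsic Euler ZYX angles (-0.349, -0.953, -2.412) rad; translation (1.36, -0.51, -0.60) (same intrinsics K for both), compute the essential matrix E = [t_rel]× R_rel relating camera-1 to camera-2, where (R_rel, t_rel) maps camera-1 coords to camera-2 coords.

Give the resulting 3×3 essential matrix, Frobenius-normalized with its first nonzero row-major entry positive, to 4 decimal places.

source (fourbar_fk): coupler pose = R=[0.8973 -0.4414 0.0000; 0.4414 0.8973 0.0000; 0.0000 0.0000 1.0000], t=(0.5789, 0.5077, 0.0000)
after S1 (invert_se3): R=[0.8973 0.4414 0.0000; -0.4414 0.8973 0.0000; 0.0000 0.0000 1.0000], t=(-0.7436, -0.2001, 0.0000)
after S2 (essential): [0.2619 -0.1762 -0.1995; 0.4017 -0.4253 -0.1731; 0.1267 0.4289 -0.5370]

matrix = [0.2619 -0.1762 -0.1995; 0.4017 -0.4253 -0.1731; 0.1267 0.4289 -0.5370]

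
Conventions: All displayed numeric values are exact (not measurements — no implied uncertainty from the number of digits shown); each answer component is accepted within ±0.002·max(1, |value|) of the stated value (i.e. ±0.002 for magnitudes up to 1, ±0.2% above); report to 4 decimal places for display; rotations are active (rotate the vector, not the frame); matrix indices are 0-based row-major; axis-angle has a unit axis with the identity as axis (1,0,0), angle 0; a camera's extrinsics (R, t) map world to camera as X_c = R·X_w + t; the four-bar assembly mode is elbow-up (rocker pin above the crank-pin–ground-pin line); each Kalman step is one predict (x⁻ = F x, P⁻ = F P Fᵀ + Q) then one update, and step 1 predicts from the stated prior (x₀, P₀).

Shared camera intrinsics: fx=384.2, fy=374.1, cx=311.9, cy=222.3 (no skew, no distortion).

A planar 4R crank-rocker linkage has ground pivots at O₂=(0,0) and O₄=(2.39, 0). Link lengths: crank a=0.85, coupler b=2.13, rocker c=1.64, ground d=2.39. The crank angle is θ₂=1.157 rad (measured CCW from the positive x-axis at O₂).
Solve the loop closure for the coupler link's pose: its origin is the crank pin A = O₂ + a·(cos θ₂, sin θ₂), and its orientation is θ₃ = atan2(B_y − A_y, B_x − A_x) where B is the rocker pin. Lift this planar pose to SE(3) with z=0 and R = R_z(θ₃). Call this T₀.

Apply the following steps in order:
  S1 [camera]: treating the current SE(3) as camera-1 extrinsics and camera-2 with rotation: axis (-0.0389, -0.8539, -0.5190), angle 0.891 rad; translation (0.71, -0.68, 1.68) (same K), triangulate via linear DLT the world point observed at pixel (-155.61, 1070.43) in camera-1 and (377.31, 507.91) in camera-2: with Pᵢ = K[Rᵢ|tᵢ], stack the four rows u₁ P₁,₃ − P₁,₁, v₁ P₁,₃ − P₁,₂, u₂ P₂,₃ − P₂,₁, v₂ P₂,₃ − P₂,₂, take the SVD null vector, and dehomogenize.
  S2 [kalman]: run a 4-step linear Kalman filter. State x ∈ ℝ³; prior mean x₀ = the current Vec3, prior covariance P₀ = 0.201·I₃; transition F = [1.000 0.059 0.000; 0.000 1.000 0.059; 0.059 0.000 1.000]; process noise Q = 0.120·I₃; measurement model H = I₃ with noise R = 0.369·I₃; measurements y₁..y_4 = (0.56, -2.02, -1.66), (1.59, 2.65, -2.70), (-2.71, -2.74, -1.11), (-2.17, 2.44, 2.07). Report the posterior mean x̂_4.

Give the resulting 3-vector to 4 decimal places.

source (fourbar_fk): coupler pose = R=[0.9151 -0.4032 0.0000; 0.4032 0.9151 0.0000; 0.0000 0.0000 1.0000], t=(0.3418, 0.7783, 0.0000)
after S1 (triangulate): (-0.8251, 1.9783, 0.9951)
after S2 (kf_track): (-1.3535, 0.7090, 0.1548)

result = (-1.3535, 0.7090, 0.1548)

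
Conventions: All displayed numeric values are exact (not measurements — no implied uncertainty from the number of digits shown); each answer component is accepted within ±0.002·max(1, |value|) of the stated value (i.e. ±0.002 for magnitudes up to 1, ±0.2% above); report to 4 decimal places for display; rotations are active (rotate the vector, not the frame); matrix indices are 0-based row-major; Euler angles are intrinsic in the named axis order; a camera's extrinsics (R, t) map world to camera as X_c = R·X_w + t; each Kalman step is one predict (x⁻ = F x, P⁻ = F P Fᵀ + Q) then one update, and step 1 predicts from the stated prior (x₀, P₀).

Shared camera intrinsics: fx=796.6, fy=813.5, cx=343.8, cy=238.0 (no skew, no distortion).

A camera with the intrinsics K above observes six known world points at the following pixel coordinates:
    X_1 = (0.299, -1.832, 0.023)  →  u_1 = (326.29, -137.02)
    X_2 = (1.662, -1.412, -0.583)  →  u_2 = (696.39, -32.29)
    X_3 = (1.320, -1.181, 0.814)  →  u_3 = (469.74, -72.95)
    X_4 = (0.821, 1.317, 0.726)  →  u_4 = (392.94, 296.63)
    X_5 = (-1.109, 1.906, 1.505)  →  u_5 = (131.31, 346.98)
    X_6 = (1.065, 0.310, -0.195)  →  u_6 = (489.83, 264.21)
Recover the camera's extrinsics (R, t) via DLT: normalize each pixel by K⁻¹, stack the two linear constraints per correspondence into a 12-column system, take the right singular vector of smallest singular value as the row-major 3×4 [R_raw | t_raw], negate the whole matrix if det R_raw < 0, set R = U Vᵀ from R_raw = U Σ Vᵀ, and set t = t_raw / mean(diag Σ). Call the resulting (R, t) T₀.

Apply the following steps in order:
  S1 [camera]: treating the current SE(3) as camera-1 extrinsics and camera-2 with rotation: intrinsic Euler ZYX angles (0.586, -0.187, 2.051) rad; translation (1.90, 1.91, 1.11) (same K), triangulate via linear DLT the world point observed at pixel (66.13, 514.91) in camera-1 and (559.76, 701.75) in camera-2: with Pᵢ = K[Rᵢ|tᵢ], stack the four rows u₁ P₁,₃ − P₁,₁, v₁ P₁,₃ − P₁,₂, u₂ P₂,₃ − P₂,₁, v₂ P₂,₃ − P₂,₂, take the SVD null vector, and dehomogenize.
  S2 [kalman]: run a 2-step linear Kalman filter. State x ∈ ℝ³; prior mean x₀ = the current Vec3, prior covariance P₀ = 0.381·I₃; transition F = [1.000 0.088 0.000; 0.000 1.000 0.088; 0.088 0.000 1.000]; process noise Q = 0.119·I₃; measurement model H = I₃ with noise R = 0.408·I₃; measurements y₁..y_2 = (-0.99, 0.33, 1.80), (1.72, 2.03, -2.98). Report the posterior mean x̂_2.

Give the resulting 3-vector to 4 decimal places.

result = (0.1621, 1.2792, -0.9693)

source (pnp_recover): camera pose = R=[0.9498 0.0468 -0.3094; -0.2337 0.7636 -0.6020; 0.2081 0.6440 0.7362], t=(-0.2600, 0.0400, 4.2301)
after S1 (triangulate): (-1.4554, 0.9016, -0.5466)
after S2 (kf_track): (0.1621, 1.2792, -0.9693)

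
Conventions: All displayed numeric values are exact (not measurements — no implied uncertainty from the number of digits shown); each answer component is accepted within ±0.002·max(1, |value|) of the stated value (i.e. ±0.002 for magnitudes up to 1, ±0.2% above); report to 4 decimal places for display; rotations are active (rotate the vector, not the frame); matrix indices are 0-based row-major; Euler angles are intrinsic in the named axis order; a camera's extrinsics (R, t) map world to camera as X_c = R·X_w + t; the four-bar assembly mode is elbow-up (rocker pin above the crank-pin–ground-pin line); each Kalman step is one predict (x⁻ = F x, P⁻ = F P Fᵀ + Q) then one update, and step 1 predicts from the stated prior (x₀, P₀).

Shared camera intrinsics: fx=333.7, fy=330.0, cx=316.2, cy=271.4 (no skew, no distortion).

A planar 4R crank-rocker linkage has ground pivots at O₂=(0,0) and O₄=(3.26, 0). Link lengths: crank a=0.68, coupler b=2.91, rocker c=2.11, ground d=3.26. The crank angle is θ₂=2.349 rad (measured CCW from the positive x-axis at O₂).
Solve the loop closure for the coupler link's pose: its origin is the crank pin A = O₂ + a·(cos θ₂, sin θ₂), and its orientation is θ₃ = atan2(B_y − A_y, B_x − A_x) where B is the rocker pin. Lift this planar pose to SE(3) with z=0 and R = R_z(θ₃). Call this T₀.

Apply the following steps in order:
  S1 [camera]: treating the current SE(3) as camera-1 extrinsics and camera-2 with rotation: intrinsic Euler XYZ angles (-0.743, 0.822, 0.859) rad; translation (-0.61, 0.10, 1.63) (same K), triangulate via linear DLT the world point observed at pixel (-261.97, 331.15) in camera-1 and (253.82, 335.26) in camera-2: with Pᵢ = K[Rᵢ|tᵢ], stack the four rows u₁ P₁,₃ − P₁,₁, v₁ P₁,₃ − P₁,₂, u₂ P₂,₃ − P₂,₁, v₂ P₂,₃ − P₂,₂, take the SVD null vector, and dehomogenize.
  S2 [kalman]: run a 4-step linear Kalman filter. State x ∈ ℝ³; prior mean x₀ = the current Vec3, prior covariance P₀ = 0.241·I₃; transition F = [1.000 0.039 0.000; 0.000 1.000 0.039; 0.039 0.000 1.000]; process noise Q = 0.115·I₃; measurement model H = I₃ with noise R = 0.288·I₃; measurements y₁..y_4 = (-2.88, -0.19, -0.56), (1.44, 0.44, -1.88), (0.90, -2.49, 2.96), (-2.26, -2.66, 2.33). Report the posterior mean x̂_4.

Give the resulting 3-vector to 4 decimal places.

result = (-0.9763, -1.7603, 1.5535)

source (fourbar_fk): coupler pose = R=[0.8953 -0.4455 0.0000; 0.4455 0.8953 0.0000; 0.0000 0.0000 1.0000], t=(-0.4774, 0.4843, 0.0000)
after S1 (triangulate): (-1.5352, 0.4632, 1.1879)
after S2 (kf_track): (-0.9763, -1.7603, 1.5535)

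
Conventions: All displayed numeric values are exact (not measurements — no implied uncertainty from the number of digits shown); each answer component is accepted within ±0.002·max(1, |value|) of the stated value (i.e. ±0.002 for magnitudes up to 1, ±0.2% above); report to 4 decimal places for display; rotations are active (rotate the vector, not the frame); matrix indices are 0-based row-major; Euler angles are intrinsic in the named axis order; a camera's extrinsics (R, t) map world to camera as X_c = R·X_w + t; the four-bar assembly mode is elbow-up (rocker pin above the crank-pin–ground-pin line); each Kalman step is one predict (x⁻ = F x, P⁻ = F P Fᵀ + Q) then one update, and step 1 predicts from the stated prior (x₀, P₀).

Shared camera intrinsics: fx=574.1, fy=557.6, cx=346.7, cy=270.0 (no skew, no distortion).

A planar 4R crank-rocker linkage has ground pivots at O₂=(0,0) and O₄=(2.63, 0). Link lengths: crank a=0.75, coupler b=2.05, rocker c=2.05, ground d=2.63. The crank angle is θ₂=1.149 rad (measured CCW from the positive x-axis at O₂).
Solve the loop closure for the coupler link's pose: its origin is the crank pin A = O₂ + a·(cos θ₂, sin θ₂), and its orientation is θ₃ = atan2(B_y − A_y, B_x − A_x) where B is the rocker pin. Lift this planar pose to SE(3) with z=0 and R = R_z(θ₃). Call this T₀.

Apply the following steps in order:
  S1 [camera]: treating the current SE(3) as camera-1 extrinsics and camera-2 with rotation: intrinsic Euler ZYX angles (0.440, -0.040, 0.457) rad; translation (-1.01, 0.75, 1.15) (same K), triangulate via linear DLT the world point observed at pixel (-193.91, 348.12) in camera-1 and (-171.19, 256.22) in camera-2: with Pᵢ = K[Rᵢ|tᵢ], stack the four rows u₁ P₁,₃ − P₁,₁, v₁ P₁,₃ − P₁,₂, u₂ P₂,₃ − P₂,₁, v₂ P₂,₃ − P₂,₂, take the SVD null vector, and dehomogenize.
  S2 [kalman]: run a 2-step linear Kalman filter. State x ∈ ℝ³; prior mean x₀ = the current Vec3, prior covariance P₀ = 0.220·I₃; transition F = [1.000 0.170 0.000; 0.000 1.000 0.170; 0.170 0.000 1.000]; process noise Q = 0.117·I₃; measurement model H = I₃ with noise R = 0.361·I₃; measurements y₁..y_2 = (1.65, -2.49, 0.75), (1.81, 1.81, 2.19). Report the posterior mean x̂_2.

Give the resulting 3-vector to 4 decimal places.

source (fourbar_fk): coupler pose = R=[0.7946 -0.6072 0.0000; 0.6072 0.7946 0.0000; 0.0000 0.0000 1.0000], t=(0.3071, 0.6843, 0.0000)
after S1 (triangulate): (-1.8128, 0.8307, 1.7392)
after S2 (kf_track): (0.7734, 0.7129, 1.7074)

result = (0.7734, 0.7129, 1.7074)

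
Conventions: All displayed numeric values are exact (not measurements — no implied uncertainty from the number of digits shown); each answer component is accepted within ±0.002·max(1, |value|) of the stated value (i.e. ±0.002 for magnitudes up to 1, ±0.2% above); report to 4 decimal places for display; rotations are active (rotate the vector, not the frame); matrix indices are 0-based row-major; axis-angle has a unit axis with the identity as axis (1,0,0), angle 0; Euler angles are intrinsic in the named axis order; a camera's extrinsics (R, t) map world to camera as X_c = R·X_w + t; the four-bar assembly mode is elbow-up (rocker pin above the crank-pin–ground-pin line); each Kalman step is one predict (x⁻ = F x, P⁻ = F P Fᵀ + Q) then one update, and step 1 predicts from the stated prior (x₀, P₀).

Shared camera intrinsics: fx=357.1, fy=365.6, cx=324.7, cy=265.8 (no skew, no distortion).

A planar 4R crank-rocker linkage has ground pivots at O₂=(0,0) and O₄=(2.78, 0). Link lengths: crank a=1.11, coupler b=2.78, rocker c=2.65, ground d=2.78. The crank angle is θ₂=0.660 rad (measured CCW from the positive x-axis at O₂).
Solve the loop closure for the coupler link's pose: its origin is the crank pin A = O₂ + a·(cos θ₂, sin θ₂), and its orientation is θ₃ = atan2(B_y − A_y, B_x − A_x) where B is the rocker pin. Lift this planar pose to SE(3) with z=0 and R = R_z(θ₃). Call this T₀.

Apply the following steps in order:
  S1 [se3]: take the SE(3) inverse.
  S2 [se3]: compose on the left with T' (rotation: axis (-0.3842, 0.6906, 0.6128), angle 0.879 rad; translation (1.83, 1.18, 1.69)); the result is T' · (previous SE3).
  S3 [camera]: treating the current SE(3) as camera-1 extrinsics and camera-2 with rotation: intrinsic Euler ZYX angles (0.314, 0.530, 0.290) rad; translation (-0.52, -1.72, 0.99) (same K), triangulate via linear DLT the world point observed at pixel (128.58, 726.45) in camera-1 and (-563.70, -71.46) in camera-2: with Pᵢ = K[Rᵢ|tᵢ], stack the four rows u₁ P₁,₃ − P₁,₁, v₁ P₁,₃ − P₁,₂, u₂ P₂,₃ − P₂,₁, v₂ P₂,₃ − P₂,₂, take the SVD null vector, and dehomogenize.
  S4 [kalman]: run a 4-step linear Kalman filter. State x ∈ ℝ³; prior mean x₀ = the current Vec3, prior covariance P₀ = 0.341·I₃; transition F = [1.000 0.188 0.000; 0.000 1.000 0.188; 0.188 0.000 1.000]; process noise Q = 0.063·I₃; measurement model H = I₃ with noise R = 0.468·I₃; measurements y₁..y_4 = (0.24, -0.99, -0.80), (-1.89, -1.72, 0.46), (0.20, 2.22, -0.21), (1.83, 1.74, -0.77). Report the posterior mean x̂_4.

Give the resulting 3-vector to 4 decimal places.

source (fourbar_fk): coupler pose = R=[0.7060 -0.7082 0.0000; 0.7082 0.7060 0.0000; 0.0000 0.0000 1.0000], t=(0.8769, 0.6806, 0.0000)
after S1 (invert_se3): R=[0.7060 0.7082 0.0000; -0.7082 0.7060 -0.0000; 0.0000 0.0000 1.0000], t=(-1.1011, 0.1405, 0.0000)
after S2 (compose_se3): R=[0.8903 0.0886 0.4466; -0.3087 0.8385 0.4491; -0.3347 -0.5377 0.7739], t=(0.9890, 0.8801, 2.3494)
after S3 (triangulate): (-1.4594, 1.0723, -1.1777)
after S4 (kf_track): (0.3514, 0.8273, -0.4389)

result = (0.3514, 0.8273, -0.4389)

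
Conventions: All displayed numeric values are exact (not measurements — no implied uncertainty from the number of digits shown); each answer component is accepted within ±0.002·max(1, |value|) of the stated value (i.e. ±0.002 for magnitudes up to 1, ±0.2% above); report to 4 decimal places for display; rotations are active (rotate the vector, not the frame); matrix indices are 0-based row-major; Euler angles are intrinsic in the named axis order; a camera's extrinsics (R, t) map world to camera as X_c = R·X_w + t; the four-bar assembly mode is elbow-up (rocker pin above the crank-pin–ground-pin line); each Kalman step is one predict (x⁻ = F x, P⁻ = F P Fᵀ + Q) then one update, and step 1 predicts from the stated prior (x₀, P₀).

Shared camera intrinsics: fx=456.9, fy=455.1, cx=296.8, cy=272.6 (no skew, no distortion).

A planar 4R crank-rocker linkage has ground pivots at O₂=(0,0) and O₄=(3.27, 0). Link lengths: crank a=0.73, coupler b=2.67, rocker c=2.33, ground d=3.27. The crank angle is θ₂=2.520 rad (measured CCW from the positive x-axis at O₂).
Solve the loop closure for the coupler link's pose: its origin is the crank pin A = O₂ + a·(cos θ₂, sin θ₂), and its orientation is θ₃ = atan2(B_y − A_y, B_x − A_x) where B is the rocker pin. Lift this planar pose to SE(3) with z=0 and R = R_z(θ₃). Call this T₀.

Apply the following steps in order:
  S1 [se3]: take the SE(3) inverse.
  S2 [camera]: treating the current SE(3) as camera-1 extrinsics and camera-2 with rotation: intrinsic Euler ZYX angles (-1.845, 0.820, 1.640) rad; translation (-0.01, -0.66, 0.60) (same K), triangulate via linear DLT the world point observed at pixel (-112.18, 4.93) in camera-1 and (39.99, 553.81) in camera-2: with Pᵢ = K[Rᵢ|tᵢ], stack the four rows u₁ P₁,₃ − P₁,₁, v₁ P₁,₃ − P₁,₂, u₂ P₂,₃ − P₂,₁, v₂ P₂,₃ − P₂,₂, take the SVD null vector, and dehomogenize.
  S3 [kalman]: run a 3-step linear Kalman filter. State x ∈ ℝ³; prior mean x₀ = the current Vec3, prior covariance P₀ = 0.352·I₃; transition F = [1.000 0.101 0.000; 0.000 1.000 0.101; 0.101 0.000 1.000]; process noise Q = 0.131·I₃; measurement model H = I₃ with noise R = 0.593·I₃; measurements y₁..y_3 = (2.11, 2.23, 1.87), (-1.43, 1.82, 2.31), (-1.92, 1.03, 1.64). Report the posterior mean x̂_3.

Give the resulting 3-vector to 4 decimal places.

source (fourbar_fk): coupler pose = R=[0.8691 -0.4947 0.0000; 0.4947 0.8691 0.0000; 0.0000 0.0000 1.0000], t=(-0.5935, 0.4251, 0.0000)
after S1 (invert_se3): R=[0.8691 0.4947 0.0000; -0.4947 0.8691 0.0000; 0.0000 0.0000 1.0000], t=(0.3055, -0.6630, 0.0000)
after S2 (triangulate): (-1.0407, -0.4510, 0.9184)
after S3 (kf_track): (-0.8174, 1.2715, 1.6450)

result = (-0.8174, 1.2715, 1.6450)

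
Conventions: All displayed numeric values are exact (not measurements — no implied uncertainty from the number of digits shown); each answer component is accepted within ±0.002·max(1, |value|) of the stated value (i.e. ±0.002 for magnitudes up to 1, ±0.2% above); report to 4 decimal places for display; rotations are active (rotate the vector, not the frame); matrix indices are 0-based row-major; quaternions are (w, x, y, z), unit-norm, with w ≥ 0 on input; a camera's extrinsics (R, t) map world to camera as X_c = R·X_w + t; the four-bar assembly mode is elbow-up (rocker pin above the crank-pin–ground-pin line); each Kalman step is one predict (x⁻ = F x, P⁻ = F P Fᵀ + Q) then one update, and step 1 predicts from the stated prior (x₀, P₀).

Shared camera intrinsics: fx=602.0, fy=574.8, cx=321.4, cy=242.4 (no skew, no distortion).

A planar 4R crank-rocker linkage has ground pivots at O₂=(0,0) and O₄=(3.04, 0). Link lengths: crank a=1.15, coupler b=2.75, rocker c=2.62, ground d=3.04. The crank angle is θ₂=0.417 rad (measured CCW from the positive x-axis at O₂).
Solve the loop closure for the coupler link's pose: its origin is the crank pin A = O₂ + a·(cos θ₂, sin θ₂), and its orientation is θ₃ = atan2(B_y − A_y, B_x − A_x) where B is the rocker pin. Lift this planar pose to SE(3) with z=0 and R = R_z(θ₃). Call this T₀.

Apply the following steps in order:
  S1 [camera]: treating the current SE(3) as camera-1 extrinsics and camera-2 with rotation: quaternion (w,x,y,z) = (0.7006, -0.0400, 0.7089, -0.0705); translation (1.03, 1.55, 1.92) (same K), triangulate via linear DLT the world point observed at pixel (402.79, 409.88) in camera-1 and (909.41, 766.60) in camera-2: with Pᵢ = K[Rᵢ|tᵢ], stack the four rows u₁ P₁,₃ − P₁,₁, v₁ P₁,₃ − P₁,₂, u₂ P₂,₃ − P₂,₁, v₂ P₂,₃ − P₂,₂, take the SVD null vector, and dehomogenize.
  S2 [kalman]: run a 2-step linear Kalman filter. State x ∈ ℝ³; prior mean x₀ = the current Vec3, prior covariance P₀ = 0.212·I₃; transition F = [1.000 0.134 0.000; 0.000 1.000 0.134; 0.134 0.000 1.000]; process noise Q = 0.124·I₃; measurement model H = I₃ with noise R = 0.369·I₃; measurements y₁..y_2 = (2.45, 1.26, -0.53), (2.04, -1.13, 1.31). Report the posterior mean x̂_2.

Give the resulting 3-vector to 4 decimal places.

source (fourbar_fk): coupler pose = R=[0.6276 -0.7786 0.0000; 0.7786 0.6276 0.0000; 0.0000 0.0000 1.0000], t=(1.0515, 0.4658, 0.0000)
after S1 (triangulate): (-0.6172, 0.6272, 1.3003)
after S2 (kf_track): (1.4346, 0.1431, 0.8722)

result = (1.4346, 0.1431, 0.8722)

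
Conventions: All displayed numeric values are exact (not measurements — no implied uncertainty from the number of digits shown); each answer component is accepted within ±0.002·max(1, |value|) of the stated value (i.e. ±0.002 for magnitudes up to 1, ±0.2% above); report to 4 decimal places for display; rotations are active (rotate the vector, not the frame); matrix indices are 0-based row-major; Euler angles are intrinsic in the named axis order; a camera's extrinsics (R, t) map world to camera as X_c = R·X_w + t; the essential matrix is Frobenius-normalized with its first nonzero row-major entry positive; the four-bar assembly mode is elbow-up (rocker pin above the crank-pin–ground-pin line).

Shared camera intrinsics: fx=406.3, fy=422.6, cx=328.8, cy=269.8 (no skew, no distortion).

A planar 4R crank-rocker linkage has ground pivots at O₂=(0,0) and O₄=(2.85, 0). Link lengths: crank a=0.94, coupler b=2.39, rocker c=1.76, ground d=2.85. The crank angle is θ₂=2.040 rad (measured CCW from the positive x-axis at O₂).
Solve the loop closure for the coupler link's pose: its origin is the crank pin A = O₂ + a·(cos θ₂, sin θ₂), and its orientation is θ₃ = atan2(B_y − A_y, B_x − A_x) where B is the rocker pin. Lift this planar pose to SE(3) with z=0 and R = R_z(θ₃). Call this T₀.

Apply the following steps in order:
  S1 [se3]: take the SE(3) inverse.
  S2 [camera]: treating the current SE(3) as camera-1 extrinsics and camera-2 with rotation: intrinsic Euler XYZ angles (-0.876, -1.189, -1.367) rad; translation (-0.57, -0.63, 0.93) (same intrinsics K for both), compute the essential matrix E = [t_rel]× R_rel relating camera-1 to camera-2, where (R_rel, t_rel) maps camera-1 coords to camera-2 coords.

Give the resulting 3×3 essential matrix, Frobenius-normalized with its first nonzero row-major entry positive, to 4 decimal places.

matrix = [0.3418 -0.5654 -0.1401; 0.3093 0.2531 -0.5514; 0.0196 -0.2570 0.1166]

source (fourbar_fk): coupler pose = R=[0.9646 -0.2638 0.0000; 0.2638 0.9646 0.0000; 0.0000 0.0000 1.0000], t=(-0.4250, 0.8384, 0.0000)
after S1 (invert_se3): R=[0.9646 0.2638 0.0000; -0.2638 0.9646 0.0000; 0.0000 0.0000 1.0000], t=(0.1889, -0.9208, 0.0000)
after S2 (essential): [0.3418 -0.5654 -0.1401; 0.3093 0.2531 -0.5514; 0.0196 -0.2570 0.1166]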